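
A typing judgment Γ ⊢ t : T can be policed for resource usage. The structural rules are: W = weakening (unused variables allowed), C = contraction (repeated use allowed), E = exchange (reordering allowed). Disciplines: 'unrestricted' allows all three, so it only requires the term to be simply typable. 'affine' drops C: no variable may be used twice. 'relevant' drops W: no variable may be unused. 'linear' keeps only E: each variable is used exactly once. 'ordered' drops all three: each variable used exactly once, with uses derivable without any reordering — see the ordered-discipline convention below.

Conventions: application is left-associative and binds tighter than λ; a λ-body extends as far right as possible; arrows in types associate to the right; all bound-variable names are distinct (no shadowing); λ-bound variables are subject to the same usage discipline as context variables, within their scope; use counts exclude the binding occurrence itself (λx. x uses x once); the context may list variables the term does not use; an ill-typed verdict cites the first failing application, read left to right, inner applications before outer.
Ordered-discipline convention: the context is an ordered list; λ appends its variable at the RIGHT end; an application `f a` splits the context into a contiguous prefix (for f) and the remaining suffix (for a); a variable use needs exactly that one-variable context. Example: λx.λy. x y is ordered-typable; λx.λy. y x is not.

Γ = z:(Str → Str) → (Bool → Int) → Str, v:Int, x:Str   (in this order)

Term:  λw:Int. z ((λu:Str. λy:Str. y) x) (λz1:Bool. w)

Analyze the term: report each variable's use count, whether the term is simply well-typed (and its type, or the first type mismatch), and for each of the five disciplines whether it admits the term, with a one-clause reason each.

variable uses: z=1, v=0, x=1, w (bound)=1, u (bound)=0, y (bound)=1, z1 (bound)=0
order of uses: z, y, x, w
typing: ✓ — Int → Str
ordered: ✗ — v, u, z1 left unused
linear: ✗ — v, u, z1 left unused
affine: ✓ — none of z, v, x, w, u, y, z1 used more than once
relevant: ✗ — v, u, z1 left unused
unrestricted: ✓ — well-typed at Int → Str; no restrictions here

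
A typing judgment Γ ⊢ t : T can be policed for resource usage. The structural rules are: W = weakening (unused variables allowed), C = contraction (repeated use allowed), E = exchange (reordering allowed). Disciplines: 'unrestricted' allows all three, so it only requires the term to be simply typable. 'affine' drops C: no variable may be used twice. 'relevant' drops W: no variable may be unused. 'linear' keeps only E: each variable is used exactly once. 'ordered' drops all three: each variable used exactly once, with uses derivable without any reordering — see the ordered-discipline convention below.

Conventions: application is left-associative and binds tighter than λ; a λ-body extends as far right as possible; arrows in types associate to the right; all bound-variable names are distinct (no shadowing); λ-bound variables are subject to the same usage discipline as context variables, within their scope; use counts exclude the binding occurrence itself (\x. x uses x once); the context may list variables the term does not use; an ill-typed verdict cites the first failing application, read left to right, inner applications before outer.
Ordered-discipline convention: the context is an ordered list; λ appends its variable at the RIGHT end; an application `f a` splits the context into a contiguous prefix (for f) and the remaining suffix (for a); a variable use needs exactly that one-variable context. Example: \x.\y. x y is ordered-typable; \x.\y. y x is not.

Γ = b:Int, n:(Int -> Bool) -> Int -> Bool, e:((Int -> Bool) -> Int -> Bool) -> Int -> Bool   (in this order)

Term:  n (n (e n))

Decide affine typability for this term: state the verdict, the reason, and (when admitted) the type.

no — n ×3 used more than once (contraction)
counts: b: 0; n: 3; e: 1
left-to-right use order: n, n, e, n
typing: ✓ — Int -> Bool
across the five disciplines: ordered ✗ | linear ✗ | affine ✗ | relevant ✗ | unrestricted ✓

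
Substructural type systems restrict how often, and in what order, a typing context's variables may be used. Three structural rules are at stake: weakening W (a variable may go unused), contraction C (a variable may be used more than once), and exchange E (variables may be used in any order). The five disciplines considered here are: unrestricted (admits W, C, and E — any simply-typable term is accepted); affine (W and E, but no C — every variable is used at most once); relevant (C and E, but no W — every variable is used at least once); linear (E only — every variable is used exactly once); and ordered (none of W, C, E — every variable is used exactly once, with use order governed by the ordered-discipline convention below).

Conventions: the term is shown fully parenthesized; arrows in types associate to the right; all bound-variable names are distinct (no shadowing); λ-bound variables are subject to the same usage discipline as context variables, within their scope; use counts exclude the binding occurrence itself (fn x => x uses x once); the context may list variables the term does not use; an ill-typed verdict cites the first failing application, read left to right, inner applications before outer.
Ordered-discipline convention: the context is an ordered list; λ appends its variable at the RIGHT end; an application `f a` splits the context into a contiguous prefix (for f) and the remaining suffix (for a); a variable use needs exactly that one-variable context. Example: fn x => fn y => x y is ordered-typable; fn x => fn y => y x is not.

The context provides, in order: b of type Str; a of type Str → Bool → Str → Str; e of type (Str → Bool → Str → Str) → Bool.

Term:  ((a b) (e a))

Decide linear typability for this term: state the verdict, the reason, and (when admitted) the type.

no — uses contraction: a ×2
usage: b ×1, a ×2, e ×1
uses in reading order: a, b, e, a
typing: the term checks, with type Str → Str
all disciplines: ordered ✗; linear ✗; affine ✗; relevant ✓; unrestricted ✓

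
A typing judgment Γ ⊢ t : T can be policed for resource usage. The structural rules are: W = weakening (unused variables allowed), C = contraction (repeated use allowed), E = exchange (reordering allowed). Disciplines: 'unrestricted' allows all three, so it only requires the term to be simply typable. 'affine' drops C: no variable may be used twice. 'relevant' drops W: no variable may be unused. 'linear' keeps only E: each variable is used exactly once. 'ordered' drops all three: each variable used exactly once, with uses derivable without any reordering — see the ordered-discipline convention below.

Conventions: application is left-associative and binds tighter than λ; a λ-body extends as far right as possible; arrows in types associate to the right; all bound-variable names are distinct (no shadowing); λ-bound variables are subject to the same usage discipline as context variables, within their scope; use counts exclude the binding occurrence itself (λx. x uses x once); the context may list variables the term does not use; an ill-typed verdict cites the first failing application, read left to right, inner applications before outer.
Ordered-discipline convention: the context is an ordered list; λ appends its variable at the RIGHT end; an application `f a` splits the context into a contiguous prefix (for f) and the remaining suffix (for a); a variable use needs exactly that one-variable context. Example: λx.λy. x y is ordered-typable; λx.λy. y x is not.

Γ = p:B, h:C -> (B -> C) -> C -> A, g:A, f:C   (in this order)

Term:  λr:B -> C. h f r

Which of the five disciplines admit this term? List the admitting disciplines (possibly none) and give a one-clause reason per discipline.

admitted in: affine, unrestricted
usage: p=0, h=1, g=0, f=1, r (λ-bound)=1
order of uses: h, f, r
typing: well-typed at (B -> C) -> C -> A
ordered: ✗ — needs weakening: p, g unused
linear: ✗ — needs weakening: p, g unused
affine: ✓ — no duplicate uses among p, h, g, f, r
relevant: ✗ — needs weakening: p, g unused
unrestricted: ✓ — type-checks ((B -> C) -> C -> A) and nothing is barred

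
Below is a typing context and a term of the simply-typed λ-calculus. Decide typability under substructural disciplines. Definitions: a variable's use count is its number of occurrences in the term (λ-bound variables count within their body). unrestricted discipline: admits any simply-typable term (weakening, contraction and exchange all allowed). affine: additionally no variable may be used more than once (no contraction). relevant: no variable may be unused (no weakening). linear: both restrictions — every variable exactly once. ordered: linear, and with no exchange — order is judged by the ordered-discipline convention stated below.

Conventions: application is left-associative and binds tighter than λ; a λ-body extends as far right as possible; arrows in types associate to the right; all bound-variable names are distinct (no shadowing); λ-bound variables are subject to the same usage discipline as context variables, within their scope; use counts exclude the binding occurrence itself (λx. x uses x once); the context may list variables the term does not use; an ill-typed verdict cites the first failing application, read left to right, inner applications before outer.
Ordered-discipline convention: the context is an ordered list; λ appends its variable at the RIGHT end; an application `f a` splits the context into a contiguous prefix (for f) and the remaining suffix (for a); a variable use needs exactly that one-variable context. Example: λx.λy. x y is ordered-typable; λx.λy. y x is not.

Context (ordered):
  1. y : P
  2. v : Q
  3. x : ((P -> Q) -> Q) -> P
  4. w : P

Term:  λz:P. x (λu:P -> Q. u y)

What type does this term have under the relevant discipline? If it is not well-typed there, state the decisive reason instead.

not well-typed under relevant — unused: v, w, z — weakening required
usage: y ×1, v ×0, x ×1, w ×0, z (λ-bound) ×0, u (λ-bound) ×1
uses in reading order: x, u, y
typing: well-typed — term : P -> P
per-discipline verdicts: ordered ✗ | linear ✗ | affine ✓ | relevant ✗ | unrestricted ✓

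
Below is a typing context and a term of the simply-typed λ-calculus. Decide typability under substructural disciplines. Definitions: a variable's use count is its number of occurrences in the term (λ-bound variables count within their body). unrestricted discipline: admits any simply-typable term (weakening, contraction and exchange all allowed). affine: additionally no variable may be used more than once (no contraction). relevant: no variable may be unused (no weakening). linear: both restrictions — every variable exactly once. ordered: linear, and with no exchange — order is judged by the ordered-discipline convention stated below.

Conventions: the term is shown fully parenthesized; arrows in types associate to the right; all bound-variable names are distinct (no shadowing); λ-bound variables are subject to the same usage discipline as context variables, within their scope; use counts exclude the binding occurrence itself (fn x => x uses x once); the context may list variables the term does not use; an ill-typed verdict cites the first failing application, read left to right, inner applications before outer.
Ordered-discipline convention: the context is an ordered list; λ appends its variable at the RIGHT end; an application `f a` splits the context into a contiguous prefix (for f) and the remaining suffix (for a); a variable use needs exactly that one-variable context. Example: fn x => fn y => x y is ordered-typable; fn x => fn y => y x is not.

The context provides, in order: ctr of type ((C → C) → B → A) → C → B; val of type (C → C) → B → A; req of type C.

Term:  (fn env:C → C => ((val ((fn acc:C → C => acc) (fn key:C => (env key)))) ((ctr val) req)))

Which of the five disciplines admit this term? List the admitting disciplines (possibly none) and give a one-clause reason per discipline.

admitting disciplines: relevant, unrestricted
use counts: ctr=1, val=2, req=1, env [bound]=1, acc [bound]=1, key [bound]=1
order of uses: val, acc, env, key, ctr, val, req
typing: the term checks, with type (C → C) → A
ordered: ✗ — repeated use of val ×2
linear: ✗ — repeated use of val ×2
affine: ✗ — repeated use of val ×2
relevant: ✓ — every one of ctr, val, req, env, acc, key appears
unrestricted: ✓ — type-checks ((C → C) → A) and nothing is barred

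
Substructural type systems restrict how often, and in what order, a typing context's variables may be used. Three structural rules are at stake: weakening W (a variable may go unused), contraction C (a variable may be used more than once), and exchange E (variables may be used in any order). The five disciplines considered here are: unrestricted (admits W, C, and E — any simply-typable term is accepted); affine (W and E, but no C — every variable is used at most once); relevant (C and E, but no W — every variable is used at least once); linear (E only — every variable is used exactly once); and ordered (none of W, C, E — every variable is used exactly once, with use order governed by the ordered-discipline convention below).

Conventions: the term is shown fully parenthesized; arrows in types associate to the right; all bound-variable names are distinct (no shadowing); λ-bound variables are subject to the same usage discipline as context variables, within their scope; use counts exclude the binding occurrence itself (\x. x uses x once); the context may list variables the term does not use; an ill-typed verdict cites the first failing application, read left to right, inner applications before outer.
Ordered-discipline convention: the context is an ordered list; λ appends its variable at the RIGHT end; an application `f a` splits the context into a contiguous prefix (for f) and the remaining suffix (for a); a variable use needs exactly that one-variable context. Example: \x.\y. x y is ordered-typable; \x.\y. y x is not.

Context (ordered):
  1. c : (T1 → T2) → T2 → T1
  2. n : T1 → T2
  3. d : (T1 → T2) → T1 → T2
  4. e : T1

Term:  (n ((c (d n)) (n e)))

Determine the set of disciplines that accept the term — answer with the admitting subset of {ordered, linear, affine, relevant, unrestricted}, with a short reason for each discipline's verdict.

accepted by: relevant, unrestricted
variable uses: c=1, n=3, d=1, e=1
uses in reading order: n, c, d, n, n, e
typing: well-typed — term : T2
ordered: ✗ — needs contraction — n ×3
linear: ✗ — needs contraction — n ×3
affine: ✗ — needs contraction — n ×3
relevant: ✓ — every one of c, n, d, e appears
unrestricted: ✓ — well-typed at T2; no restrictions here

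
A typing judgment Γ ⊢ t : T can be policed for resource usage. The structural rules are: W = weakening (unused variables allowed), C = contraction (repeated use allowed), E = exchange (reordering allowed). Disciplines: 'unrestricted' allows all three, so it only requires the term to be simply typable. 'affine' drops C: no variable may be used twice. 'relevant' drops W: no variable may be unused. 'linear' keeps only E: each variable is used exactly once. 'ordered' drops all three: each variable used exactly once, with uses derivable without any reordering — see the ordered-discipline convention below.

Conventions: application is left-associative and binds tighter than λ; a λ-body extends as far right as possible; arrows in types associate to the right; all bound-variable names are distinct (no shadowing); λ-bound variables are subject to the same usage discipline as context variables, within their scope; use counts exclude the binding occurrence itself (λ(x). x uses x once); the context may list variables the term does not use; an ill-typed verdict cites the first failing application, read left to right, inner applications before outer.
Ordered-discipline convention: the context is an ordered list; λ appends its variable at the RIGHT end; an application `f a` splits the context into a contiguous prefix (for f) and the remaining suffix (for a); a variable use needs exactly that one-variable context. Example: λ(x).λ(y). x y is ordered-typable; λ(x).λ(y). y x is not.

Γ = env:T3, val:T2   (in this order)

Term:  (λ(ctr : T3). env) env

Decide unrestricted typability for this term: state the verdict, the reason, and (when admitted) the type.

yes — simply typable at T3; W, C, E all held; term : T3
use counts: env ×2; val ×0; ctr [bound] ×0
use order (left to right): env, env
typing: well-typed at T3
across the five disciplines: ordered ✗, linear ✗, affine ✗, relevant ✗, unrestricted ✓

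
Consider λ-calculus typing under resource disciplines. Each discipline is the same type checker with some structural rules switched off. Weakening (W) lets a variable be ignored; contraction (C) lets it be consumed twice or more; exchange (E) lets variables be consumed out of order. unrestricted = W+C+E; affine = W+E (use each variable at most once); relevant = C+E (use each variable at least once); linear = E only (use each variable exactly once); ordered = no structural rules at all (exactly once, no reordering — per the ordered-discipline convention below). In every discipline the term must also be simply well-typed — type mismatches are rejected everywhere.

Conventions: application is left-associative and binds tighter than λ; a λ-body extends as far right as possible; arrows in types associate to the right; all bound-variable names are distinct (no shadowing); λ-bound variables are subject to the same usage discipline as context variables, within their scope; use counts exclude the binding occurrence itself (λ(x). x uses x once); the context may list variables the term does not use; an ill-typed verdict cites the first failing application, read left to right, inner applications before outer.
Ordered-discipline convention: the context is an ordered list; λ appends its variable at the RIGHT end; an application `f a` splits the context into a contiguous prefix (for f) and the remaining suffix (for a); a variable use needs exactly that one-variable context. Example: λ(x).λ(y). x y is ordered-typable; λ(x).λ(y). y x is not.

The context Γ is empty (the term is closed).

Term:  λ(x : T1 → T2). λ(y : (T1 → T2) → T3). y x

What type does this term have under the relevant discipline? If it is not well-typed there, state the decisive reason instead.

term : (T1 → T2) → ((T1 → T2) → T3) → T3
use counts: x (bound): 1×, y (bound): 1×
order of uses: y, x
typing: well-typed — term : (T1 → T2) → ((T1 → T2) → T3) → T3
across the five disciplines: ordered ✗; linear ✓; affine ✓; relevant ✓; unrestricted ✓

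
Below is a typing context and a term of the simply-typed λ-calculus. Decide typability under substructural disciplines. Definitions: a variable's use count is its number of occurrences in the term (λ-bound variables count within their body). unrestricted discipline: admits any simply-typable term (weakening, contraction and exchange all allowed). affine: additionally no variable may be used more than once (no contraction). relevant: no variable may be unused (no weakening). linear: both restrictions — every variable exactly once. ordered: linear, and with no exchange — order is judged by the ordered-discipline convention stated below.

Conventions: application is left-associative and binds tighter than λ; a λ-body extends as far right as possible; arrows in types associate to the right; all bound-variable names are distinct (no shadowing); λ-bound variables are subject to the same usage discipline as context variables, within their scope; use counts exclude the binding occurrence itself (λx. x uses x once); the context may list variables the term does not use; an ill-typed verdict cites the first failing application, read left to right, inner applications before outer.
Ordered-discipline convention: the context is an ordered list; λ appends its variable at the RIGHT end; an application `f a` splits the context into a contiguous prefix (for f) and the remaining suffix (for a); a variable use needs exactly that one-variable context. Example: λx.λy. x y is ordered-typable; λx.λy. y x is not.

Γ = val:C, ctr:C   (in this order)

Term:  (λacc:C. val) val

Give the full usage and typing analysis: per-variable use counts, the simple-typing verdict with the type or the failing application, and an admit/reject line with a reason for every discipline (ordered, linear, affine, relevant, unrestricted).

usage: val: 2×; ctr: 0×; acc [bound]: 0×
left-to-right use order: val, val
typing: ✓ — C
ordered: ✗ — needs contraction — val ×2; needs weakening: ctr, acc unused
linear: ✗ — needs contraction — val ×2; needs weakening: ctr, acc unused
affine: ✗ — needs contraction — val ×2
relevant: ✗ — needs weakening: ctr, acc unused
unrestricted: ✓ — type-checks (C) and nothing is barred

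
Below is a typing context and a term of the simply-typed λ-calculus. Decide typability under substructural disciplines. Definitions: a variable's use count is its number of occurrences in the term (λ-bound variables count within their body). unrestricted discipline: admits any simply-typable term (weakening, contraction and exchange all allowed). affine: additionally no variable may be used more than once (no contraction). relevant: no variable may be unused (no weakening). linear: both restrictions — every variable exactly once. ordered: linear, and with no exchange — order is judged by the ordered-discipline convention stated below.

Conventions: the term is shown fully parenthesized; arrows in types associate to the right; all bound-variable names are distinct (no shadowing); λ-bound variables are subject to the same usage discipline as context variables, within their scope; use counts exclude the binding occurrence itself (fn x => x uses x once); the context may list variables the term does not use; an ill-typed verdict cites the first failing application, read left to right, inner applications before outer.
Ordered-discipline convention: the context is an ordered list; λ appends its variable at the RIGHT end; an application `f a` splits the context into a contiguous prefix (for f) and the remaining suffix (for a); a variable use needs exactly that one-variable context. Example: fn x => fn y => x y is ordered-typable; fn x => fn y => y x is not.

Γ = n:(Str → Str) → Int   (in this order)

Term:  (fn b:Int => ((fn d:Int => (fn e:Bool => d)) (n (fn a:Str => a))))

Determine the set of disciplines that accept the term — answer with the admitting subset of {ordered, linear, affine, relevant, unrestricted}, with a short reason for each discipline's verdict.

admitting disciplines: affine, unrestricted
usage: n: 1×, b (bound): 0×, d (bound): 1×, e (bound): 0×, a (bound): 1×
order of uses: d, n, a
typing: well-typed — term : Int → Bool → Int
ordered ✗ (needs weakening: b, e unused)
linear ✗ (needs weakening: b, e unused)
affine ✓ (no duplicate uses among n, b, d, e, a)
relevant ✗ (needs weakening: b, e unused)
unrestricted ✓ (well-typed at Int → Bool → Int; no restrictions here)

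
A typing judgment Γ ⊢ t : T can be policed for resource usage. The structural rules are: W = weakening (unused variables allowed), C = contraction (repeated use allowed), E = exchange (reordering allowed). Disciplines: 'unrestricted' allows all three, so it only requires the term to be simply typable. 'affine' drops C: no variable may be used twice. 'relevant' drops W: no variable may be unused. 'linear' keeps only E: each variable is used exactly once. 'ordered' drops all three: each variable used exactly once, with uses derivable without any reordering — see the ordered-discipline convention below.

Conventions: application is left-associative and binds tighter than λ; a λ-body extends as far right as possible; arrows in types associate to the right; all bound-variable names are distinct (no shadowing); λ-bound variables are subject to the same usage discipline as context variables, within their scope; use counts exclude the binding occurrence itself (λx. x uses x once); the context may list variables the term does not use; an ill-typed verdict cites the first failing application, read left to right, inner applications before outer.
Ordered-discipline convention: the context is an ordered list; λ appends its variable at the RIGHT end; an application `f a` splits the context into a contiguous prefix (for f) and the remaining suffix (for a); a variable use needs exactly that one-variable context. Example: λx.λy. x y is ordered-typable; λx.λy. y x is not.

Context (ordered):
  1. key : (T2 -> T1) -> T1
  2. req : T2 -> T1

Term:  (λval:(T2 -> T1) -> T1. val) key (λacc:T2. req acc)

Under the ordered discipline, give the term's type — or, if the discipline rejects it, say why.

term : T1
use counts: key: 1×; req: 1×; val [bound]: 1×; acc [bound]: 1×
order of uses: val, key, req, acc
typing: ✓ — T1
across the five disciplines: ordered ✓; linear ✓; affine ✓; relevant ✓; unrestricted ✓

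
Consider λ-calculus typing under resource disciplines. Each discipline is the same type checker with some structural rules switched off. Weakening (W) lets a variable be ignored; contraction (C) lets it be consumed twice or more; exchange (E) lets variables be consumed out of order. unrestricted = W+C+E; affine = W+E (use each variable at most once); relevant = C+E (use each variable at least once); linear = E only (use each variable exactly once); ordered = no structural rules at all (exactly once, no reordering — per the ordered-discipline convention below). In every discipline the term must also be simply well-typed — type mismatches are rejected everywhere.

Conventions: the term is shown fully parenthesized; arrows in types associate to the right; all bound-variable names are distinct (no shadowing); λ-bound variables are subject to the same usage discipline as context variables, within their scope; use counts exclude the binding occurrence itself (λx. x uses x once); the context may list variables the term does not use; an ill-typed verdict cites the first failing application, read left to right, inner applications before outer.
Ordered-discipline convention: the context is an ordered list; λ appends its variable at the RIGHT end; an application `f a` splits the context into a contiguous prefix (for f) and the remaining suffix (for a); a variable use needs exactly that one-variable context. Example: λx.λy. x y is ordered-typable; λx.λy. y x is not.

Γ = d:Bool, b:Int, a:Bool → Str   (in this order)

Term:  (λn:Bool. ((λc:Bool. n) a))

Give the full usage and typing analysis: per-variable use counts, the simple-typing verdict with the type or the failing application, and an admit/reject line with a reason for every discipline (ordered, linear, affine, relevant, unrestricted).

counts: d=0; b=0; a=1; n [bound]=1; c [bound]=0
uses in reading order: n, a
typing: ill-typed: argument of type Bool → Str where Bool is required
ordered: ✗, fails simple typing
linear: ✗, a type mismatch blocks all five
affine: ✗, the type mismatch rejects it
relevant: ✗, not simply typable
unrestricted: ✗, fails simple typing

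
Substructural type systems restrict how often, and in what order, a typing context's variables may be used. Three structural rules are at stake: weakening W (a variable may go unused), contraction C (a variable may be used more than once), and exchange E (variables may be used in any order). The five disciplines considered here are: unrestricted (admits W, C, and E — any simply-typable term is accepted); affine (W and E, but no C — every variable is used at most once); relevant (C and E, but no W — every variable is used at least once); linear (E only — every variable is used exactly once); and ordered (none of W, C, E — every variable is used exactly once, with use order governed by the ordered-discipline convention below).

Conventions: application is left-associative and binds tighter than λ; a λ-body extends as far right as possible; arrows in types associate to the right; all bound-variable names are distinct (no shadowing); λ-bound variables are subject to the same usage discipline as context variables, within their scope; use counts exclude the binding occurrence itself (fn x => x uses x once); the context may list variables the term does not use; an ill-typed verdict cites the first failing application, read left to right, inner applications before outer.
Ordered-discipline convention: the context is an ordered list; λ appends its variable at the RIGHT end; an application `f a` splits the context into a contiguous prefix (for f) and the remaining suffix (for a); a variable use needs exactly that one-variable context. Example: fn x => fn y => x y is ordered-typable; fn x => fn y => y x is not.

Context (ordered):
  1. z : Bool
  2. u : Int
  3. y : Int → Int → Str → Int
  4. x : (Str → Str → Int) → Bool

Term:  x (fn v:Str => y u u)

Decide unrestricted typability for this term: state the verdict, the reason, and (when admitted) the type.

yes — simply typable at Bool; W, C, E all held; term : Bool
counts: z: 0×, u: 2×, y: 1×, x: 1×, v (λ-bound): 0×
left-to-right use order: x, y, u, u
typing: the term checks, with type Bool
all disciplines: ordered ✗, linear ✗, affine ✗, relevant ✗, unrestricted ✓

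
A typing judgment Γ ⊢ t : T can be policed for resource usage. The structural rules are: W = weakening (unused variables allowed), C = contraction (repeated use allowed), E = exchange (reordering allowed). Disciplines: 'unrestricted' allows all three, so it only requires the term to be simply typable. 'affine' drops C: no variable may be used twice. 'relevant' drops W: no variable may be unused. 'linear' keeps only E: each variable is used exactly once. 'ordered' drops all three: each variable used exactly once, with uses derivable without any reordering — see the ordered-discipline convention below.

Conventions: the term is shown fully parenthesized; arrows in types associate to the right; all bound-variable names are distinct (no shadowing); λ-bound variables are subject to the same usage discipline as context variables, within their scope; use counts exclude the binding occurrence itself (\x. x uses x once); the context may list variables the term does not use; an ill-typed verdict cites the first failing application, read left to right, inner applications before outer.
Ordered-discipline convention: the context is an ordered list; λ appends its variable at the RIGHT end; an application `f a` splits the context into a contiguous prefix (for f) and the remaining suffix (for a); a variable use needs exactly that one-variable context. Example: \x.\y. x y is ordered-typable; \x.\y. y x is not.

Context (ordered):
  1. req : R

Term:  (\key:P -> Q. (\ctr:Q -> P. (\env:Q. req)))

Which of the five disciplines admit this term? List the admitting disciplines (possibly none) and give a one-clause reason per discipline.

admitting disciplines: affine, unrestricted
variable uses: req=1, key (λ-bound)=0, ctr (λ-bound)=0, env (λ-bound)=0
order of uses: req
typing: the term checks, with type (P -> Q) -> (Q -> P) -> Q -> R
ordered: ✗ — key, ctr, env never used (weakening)
linear: ✗ — key, ctr, env never used (weakening)
affine: ✓ — none of req, key, ctr, env used more than once
relevant: ✗ — key, ctr, env never used (weakening)
unrestricted: ✓ — typability at (P -> Q) -> (Q -> P) -> Q -> R is all that's needed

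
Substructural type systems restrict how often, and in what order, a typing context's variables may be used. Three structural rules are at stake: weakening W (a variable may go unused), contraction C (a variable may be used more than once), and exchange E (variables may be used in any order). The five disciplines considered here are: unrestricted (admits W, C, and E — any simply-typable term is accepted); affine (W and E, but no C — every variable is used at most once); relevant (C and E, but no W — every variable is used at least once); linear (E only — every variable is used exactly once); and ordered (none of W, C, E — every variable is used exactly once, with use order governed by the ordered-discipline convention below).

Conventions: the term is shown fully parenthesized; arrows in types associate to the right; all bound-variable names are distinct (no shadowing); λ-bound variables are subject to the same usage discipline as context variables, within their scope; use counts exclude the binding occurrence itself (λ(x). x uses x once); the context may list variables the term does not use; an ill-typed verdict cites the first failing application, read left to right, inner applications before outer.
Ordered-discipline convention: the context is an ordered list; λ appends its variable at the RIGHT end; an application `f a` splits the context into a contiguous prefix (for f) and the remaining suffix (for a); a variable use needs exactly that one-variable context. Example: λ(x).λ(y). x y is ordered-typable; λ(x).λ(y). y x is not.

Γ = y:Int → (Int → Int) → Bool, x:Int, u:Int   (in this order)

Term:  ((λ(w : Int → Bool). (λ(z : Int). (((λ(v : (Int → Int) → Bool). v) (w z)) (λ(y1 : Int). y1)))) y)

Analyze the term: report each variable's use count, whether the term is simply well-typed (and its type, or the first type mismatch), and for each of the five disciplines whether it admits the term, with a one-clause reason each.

use counts: y: 1, x: 0, u: 0, w [bound]: 1, z [bound]: 1, v [bound]: 1, y1 [bound]: 1
left-to-right use order: v, w, z, y1, y
typing: ill-typed: a function awaiting (Int → Int) → Bool gets Bool
ordered: ✗ — the type mismatch rejects it
linear: ✗ — not simply typable
affine: ✗ — fails simple typing
relevant: ✗ — a type mismatch blocks all five
unrestricted: ✗ — the type mismatch rejects it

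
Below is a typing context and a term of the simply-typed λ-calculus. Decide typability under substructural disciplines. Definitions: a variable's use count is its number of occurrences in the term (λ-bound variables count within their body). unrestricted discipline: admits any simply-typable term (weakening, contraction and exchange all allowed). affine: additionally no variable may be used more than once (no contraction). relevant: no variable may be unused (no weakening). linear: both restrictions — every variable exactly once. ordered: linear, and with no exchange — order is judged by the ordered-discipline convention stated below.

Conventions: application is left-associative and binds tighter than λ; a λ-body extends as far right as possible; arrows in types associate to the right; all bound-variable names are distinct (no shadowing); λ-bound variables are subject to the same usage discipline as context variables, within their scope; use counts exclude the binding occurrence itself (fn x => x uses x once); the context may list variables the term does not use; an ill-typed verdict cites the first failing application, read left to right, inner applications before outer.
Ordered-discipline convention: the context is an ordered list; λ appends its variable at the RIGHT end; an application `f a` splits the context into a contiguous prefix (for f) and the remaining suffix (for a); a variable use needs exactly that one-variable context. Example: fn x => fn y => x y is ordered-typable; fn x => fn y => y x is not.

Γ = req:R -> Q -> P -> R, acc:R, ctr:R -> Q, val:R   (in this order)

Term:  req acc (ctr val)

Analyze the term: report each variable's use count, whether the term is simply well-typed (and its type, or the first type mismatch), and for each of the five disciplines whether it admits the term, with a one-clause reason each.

variable uses: req: 1×, acc: 1×, ctr: 1×, val: 1×
uses in reading order: req, acc, ctr, val
typing: ✓ — P -> R
ordered: ✓, one use each (req, acc, ctr, val); ordered split holds
linear: ✓, single use per variable (req, acc, ctr, val)
affine: ✓, at most one use each (req, acc, ctr, val)
relevant: ✓, req, acc, ctr, val: all used, weakening unneeded
unrestricted: ✓, type-checks (P -> R) and nothing is barred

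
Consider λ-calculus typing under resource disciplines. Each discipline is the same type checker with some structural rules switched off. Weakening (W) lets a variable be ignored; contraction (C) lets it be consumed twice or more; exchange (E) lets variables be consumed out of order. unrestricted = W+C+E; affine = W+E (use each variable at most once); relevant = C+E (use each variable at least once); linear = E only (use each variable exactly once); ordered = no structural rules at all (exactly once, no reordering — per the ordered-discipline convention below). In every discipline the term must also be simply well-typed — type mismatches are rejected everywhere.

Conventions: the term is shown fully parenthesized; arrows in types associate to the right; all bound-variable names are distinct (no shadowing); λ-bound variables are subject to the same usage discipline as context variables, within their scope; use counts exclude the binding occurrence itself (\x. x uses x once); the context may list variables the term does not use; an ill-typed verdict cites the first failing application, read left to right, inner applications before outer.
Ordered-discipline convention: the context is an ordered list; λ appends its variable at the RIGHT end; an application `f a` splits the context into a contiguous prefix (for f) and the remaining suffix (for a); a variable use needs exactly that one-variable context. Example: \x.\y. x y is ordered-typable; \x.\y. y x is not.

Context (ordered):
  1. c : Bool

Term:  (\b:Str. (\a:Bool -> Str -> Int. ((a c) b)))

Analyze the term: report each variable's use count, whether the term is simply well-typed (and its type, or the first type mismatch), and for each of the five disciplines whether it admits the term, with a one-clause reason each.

variable uses: c=1, b (bound)=1, a (bound)=1
order of uses: a, c, b
typing: well-typed — term : Str -> (Bool -> Str -> Int) -> Int
ordered: ✗ — use order a, c, b needs exchange
linear: ✓ — single use per variable (c, b, a)
affine: ✓ — at most one use each (c, b, a)
relevant: ✓ — c, b, a: all used, weakening unneeded
unrestricted: ✓ — type-checks (Str -> (Bool -> Str -> Int) -> Int) and nothing is barred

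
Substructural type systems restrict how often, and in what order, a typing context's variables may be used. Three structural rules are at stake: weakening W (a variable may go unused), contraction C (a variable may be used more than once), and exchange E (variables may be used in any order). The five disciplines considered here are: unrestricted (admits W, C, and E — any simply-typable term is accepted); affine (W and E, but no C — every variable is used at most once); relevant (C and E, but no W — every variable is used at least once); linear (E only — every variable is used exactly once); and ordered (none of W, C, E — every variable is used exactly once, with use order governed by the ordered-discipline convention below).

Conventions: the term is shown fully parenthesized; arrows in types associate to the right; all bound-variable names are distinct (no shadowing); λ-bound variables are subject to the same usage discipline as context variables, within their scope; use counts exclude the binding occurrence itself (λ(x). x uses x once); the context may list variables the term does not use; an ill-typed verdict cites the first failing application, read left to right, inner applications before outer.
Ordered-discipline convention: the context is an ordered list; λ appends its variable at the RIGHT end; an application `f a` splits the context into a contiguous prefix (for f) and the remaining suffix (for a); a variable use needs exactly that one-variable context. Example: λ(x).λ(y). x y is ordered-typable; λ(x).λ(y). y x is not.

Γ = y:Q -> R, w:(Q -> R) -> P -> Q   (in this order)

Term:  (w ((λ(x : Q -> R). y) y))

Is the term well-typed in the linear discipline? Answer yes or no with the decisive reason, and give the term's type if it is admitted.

no — repeated use of y ×2; unused: x — weakening required
counts: y: 2×, w: 1×, x [bound]: 0×
order of uses: w, y, y
typing: ✓ — P -> Q
per-discipline verdicts: ordered ✗ · linear ✗ · affine ✗ · relevant ✗ · unrestricted ✓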